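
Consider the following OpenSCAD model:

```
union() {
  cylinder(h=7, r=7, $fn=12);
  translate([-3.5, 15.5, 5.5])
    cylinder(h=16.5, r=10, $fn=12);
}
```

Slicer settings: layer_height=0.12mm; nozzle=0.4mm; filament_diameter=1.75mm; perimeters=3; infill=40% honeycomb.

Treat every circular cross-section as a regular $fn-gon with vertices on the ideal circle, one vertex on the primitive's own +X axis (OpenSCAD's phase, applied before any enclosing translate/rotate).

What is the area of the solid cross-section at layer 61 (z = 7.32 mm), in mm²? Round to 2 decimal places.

At z = 7.32 mm: the cylinder does not reach this height (z outside [0, 7]); the cylinder at (-3.5, 15.5): section is a regular 12-gon, circumradius r=10 (area = (12/2)·10.000²·sin(360°/12) = 300.00 mm²); Combining (union): only the r=10 cylinder at (-3.5, 15.5) is present, so the union is just that shape — area = 300.00 mm². Overall, the cross-section is a single solid region. Net area = 300.00 mm².

300.00 mm²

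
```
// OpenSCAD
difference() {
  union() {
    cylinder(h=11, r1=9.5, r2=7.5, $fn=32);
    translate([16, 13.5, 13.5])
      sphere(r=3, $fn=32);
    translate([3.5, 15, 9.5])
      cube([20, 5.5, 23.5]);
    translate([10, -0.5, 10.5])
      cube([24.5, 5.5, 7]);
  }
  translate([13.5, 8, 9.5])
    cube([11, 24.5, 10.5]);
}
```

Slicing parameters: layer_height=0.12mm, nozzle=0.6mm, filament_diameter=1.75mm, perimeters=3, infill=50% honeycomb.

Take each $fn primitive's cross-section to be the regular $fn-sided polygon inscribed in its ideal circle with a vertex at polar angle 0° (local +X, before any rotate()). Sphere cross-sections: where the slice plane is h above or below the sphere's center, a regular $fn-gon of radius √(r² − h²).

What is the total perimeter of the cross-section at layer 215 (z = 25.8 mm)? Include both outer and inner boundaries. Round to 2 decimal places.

51.00 mm

At z = 25.8 mm: the cone does not reach this height (z outside [0, 11]); the sphere at (16, 13.5) does not reach this height (|z−center|=12.300 > r=3); the 20×5.5 cube at (3.5, 15) contributes its full rectangle (perimeter 51.00 mm); the cube at (10, -0.5) is absent (z outside [10.5, 17.5]); Taking the union: only the 20×5.5 cube at (3.5, 15) is present, so the union is just that shape — boundary = 51.00 mm; the cube at (13.5, 8) is absent (z outside [9.5, 20]); Taking the first minus the rest: none of the subtracted shapes is present at this height, so the result so far is unchanged — boundary = 51.00 mm. Overall, the cross-section is a single solid region. Total boundary length (outer) = 51.00 mm.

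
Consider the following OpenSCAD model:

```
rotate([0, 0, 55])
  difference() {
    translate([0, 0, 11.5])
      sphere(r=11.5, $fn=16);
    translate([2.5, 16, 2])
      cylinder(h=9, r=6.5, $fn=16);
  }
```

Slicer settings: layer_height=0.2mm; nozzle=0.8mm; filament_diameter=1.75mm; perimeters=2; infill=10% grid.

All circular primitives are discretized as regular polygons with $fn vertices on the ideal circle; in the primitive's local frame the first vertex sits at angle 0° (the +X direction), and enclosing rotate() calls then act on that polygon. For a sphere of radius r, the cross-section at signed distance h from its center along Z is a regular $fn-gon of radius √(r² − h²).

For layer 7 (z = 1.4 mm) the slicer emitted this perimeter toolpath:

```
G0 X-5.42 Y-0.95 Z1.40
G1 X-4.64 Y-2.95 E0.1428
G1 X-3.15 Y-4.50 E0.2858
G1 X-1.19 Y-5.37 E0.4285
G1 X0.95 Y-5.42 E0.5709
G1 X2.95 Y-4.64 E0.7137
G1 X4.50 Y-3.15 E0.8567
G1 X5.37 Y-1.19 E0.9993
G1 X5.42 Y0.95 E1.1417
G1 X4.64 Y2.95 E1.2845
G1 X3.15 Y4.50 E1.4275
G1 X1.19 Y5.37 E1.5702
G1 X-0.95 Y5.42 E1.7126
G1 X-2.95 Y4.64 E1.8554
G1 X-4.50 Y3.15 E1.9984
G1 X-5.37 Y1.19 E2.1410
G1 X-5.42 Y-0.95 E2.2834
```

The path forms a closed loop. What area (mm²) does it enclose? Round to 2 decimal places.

Apply the shoelace formula to the sequence of (X, Y) vertices; enclosed area = 92.56 mm².

92.56 mm²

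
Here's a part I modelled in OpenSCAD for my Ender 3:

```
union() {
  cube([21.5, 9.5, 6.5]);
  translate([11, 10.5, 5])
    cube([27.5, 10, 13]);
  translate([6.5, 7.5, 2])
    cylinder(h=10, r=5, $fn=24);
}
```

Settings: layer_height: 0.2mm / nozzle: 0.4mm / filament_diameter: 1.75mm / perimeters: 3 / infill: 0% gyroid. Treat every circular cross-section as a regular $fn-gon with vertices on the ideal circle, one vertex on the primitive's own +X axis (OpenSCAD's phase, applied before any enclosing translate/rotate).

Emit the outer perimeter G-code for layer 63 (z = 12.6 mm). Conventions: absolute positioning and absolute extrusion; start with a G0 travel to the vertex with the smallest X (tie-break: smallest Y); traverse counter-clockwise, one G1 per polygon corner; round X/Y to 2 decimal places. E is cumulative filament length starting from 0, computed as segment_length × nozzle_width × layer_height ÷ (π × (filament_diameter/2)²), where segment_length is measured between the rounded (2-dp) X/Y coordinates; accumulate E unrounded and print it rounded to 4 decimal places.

At z = 12.6 mm: the cube is not intersected at this z (z outside [0, 6.5]); the cube at (11, 10.5) (footprint 27.5×10) is included at this height; the cylinder at (6.5, 7.5) does not reach this height (z outside [2, 12]); Taking the union: only the 27.5×10 cube at (11, 10.5) is present, so the union is just that shape — 1 connected region. The outline is a single polygon with 4 vertices. Extrusion per mm of travel: 0.4 × 0.2 / (π × 0.875²) = 0.033260. Accumulating E over each segment gives final E = 2.4945.

G0 X11.00 Y10.50 Z12.60
G1 X38.50 Y10.50 E0.9147
G1 X38.50 Y20.50 E1.2473
G1 X11.00 Y20.50 E2.1619
G1 X11.00 Y10.50 E2.4945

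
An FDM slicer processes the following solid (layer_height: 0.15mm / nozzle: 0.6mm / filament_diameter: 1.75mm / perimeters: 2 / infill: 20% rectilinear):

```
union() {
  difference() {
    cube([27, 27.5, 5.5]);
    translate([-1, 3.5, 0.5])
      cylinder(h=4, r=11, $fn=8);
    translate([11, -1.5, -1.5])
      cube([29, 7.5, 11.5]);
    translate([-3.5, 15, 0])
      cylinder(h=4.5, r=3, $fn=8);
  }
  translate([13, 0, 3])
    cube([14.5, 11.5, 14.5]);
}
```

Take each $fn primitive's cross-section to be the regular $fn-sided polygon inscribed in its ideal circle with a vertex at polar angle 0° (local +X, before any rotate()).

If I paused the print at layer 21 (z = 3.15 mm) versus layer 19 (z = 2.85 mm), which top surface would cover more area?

layer 21 (z = 3.15 mm)

Layer 21 (z = 3.15): the 27×27.5 cube contributes its full rectangle (area 742.50 mm²); the cylinder at (-1, 3.5): section is a regular 8-gon, circumradius r=11 (area = (8/2)·11.000²·sin(360°/8) = 342.24 mm²); the cube at (11, -1.5) is present — its section is the full 29×7.5 rectangle (area 217.50 mm²); the r=3 cylinder at (-3.5, 15) gives a regular 8-gon of circumradius 3 (constant along its height) (area = (8/2)·3.000²·sin(360°/8) = 25.46 mm²); Taking the first minus the rest: starting from the 27×27.5 cube (742.50 mm²), the r=11 cylinder at (-1, 3.5) partially overlaps it — only the 107.23 mm² overlap (of its 342.24 mm²) is removed, clipping the outline; the 29×7.5 cube at (11, -1.5) partially overlaps it — only the 96.00 mm² overlap (of its 217.50 mm²) is removed, clipping the outline; the r=3 cylinder at (-3.5, 15) misses the remaining region (no effect) — area = 539.27 mm²; the cube at (13, 0) (footprint 14.5×11.5) is included at this height (area 166.75 mm²); Merging all regions: the regions partially overlap — summed areas 706.02 mm² minus the doubly-counted overlap 77.00 mm² gives 629.02 mm² — area = 629.02 mm². So its area = 629.02 mm². Layer 19 (z = 2.85): the 27×27.5 cube contributes its full rectangle (area 742.50 mm²); the r=11 cylinder at (-1, 3.5) gives a regular 8-gon of circumradius 11 (constant along its height) (area = (8/2)·11.000²·sin(360°/8) = 342.24 mm²); the cube at (11, -1.5) is present — its section is the full 29×7.5 rectangle (area 217.50 mm²); the r=3 cylinder at (-3.5, 15) gives a regular 8-gon of circumradius 3 (constant along its height) (area = (8/2)·3.000²·sin(360°/8) = 25.46 mm²); Subtracting the remaining from the first: starting from the 27×27.5 cube (742.50 mm²), the r=11 cylinder at (-1, 3.5) partially overlaps it — only the 107.23 mm² overlap (of its 342.24 mm²) is removed, clipping the outline; the 29×7.5 cube at (11, -1.5) partially overlaps it — only the 96.00 mm² overlap (of its 217.50 mm²) is removed, clipping the outline; the r=3 cylinder at (-3.5, 15) misses the remaining region (no effect) — area = 539.27 mm²; the cube at (13, 0) is not intersected at this z (z outside [3, 17.5]); Combining (union): only that combined region is present, so the union is just that shape — area = 539.27 mm². So its area = 539.27 mm². Layer 21 is larger (629.02 vs 539.27 mm²).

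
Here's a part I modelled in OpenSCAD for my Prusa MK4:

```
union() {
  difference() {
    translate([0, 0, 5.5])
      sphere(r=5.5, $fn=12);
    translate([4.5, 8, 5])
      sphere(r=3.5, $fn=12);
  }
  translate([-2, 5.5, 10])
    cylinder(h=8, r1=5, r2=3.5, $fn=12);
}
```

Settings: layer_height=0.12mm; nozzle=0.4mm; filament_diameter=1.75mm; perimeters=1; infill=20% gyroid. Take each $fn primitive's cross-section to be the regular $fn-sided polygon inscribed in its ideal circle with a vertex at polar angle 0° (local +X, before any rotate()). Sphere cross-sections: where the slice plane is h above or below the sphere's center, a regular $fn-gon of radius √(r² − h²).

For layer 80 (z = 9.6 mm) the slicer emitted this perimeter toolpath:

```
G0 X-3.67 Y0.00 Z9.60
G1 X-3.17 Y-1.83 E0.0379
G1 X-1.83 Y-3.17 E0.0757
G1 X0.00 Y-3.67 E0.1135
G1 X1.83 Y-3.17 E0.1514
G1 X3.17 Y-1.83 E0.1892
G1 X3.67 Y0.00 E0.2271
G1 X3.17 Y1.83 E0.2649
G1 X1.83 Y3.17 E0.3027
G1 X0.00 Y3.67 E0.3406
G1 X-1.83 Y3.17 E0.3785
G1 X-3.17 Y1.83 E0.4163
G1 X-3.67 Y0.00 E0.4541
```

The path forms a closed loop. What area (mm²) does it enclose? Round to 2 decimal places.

40.26 mm²

Apply the shoelace formula to the sequence of (X, Y) vertices; enclosed area = 40.26 mm².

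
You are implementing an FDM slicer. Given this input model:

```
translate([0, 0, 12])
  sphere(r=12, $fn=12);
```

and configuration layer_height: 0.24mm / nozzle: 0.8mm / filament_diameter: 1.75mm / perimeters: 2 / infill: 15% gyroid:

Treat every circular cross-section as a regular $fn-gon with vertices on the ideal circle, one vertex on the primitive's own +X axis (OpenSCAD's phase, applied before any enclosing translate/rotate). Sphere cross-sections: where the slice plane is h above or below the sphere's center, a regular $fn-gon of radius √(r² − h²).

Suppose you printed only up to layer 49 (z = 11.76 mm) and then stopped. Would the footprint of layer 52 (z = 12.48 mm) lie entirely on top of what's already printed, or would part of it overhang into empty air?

Compare the two slices. At z = 11.76: the r=12 sphere contributes a regular 12-gon of circumradius √(12²−0.24²) = 11.998 (area = (12/2)·11.998²·sin(360°/12) = 431.83 mm²). At z = 12.48: the r=12 sphere slices to a regular 12-gon of circumradius 11.990 (√(r²−h²) with h=0.48 from center) (area = (12/2)·11.990²·sin(360°/12) = 431.31 mm²). Checking containment: the cross-section at z = 12.48 is a subset of the cross-section at z = 11.76.

entirely on top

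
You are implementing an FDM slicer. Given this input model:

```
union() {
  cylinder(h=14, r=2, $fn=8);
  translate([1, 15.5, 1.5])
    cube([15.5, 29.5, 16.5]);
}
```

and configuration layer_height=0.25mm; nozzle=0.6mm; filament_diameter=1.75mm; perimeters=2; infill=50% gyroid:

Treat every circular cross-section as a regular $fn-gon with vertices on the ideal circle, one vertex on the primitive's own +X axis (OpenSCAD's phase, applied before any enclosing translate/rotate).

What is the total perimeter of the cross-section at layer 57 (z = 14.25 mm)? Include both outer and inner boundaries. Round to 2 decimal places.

At z = 14.25 mm: the cylinder is absent (z outside [0, 14]); the cube at (1, 15.5) (footprint 15.5×29.5) is included at this height (perimeter 90.00 mm); Taking the union: only the 15.5×29.5 cube at (1, 15.5) is present, so the union is just that shape — boundary = 90.00 mm. Overall, the cross-section is a single solid region. Total boundary length (outer) = 90.00 mm.

90.00 mm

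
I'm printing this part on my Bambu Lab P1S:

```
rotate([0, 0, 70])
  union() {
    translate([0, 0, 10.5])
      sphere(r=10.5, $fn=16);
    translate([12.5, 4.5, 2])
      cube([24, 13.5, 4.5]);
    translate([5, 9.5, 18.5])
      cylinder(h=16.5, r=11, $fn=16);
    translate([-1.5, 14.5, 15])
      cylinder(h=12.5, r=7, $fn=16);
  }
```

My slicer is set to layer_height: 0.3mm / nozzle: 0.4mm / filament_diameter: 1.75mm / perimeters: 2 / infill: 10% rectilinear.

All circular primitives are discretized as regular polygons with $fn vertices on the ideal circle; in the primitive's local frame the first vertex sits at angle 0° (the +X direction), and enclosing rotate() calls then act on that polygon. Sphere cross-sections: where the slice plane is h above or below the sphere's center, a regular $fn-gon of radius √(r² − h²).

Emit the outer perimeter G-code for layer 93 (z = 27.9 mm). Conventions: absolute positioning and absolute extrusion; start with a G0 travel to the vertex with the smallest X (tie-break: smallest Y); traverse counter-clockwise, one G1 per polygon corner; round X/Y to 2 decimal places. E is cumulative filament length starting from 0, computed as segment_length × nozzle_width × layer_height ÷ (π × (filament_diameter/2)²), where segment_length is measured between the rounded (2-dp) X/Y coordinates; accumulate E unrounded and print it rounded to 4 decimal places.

G0 X-18.21 Y7.47 Z27.90
G1 X-17.19 Y3.30 E0.2142
G1 X-14.65 Y-0.16 E0.4283
G1 X-10.98 Y-2.39 E0.6426
G1 X-6.74 Y-3.04 E0.8566
G1 X-2.57 Y-2.02 E1.0707
G1 X0.89 Y0.52 E1.2849
G1 X3.12 Y4.19 E1.4991
G1 X3.77 Y8.43 E1.7131
G1 X2.75 Y12.60 E1.9273
G1 X0.21 Y16.06 E2.1415
G1 X-3.45 Y18.28 E2.3550
G1 X-7.70 Y18.94 E2.5696
G1 X-11.87 Y17.92 E2.7838
G1 X-15.33 Y15.38 E2.9979
G1 X-17.55 Y11.71 E3.2119
G1 X-18.21 Y7.47 E3.4260

At z = 27.9 mm: the sphere is not intersected at this z (|z−center|=17.400 > r=10.5); the cube at (12.5, 4.5) is not intersected at this z (z outside [2, 6.5]); the r=11 cylinder at (5, 9.5) gives a regular 16-gon of circumradius 11 (constant along its height); the cylinder at (-1.5, 14.5) does not reach this height (z outside [15, 27.5]); Taking the union: only the r=11 cylinder at (5, 9.5) is present, so the union is just that shape — 1 connected region; (whole slice rotated 70° about Z — lengths, areas and connectivity unchanged). The outline is a single polygon with 16 vertices. Extrusion per mm of travel: 0.4 × 0.3 / (π × 0.875²) = 0.049890. Accumulating E over each segment gives final E = 3.4260.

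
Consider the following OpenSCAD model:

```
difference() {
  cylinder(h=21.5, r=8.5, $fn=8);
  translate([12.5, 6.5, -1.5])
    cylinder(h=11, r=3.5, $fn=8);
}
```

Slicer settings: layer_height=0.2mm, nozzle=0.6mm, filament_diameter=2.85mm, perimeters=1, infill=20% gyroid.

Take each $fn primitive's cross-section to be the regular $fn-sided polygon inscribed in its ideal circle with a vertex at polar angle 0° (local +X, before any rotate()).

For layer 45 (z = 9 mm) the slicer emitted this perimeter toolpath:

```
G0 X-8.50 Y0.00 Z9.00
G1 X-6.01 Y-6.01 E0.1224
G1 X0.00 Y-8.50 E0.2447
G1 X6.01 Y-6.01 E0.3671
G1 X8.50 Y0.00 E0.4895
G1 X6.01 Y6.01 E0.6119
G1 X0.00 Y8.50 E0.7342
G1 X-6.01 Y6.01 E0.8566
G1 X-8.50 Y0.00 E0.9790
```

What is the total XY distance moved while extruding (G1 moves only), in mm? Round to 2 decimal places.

52.04 mm

Sum the Euclidean lengths of each G1 segment: total = 52.04 mm.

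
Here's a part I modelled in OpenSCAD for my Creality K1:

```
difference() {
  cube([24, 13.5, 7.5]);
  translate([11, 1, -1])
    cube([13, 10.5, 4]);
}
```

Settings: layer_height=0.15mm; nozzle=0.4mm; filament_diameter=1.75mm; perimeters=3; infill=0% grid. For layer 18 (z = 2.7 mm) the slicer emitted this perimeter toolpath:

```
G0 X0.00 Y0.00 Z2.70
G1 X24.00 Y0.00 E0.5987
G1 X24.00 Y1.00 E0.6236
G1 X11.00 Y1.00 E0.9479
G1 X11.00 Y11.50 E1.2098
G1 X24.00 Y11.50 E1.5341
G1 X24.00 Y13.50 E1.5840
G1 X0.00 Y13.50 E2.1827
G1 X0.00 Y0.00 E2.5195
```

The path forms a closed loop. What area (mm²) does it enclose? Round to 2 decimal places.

187.50 mm²

Apply the shoelace formula to the sequence of (X, Y) vertices; enclosed area = 187.50 mm².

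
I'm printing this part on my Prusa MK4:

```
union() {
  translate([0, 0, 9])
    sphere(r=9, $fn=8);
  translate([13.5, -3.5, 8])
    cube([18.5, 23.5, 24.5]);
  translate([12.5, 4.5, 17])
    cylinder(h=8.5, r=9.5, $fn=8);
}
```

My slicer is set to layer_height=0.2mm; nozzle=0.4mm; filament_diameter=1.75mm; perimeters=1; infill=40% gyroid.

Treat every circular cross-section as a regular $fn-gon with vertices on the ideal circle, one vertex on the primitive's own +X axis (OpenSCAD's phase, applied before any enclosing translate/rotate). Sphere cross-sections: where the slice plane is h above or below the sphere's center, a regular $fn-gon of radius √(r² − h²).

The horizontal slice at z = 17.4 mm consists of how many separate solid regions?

At z = 17.4 mm: the sphere: section is a regular 8-gon, circumradius = √(r²−h²) = √(9²−8.4²) = 3.231; the cube at (13.5, -3.5) is present — its section is the full 18.5×23.5 rectangle; the r=9.5 cylinder at (12.5, 4.5) contributes a regular 8-gon of circumradius 9.5; Combining (union): the regions partially overlap (shared area 107.62 mm²), so overlapping operands fuse into one piece — 2 connected regions. The result has 2 disconnected regions.

2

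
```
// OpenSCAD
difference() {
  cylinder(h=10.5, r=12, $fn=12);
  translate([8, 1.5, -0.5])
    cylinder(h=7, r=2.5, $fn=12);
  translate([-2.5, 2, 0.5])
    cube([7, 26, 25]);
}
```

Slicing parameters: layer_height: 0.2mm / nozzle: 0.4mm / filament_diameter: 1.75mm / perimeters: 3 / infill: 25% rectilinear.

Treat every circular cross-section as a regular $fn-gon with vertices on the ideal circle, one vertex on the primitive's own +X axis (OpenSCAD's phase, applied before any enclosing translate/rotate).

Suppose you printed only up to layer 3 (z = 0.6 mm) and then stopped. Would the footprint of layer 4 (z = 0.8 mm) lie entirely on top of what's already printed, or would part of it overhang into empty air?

entirely on top

Compare the two slices. At z = 0.6: the r=12 cylinder gives a regular 12-gon of circumradius 12 (constant along its height) (area = (12/2)·12.000²·sin(360°/12) = 432.00 mm²); the r=2.5 cylinder at (8, 1.5) gives a regular 12-gon of circumradius 2.5 (constant along its height) (area = (12/2)·2.500²·sin(360°/12) = 18.75 mm²); the 7×26 cube at (-2.5, 2) contributes its full rectangle (area 182.00 mm²); After the difference (first − rest): starting from the r=12 cylinder (432.00 mm²), the r=2.5 cylinder at (8, 1.5) lies wholly inside it (removes its full 18.75 mm² and its 15.53 mm outline becomes a hole wall); the 7×26 cube at (-2.5, 2) partially overlaps it — only the 66.45 mm² overlap (of its 182.00 mm²) is removed, clipping the outline — area = 346.80 mm². At z = 0.8: the r=12 cylinder gives a regular 12-gon of circumradius 12 (constant along its height) (area = (12/2)·12.000²·sin(360°/12) = 432.00 mm²); the r=2.5 cylinder at (8, 1.5) contributes a regular 12-gon of circumradius 2.5 (area = (12/2)·2.500²·sin(360°/12) = 18.75 mm²); the cube at (-2.5, 2) (footprint 7×26) is included at this height (area 182.00 mm²); Taking the first minus the rest: starting from the r=12 cylinder (432.00 mm²), the r=2.5 cylinder at (8, 1.5) lies wholly inside it (removes its full 18.75 mm² and its 15.53 mm outline becomes a hole wall); the 7×26 cube at (-2.5, 2) partially overlaps it — only the 66.45 mm² overlap (of its 182.00 mm²) is removed, clipping the outline — area = 346.80 mm². Checking containment: the cross-section at z = 0.8 is a subset of the cross-section at z = 0.6.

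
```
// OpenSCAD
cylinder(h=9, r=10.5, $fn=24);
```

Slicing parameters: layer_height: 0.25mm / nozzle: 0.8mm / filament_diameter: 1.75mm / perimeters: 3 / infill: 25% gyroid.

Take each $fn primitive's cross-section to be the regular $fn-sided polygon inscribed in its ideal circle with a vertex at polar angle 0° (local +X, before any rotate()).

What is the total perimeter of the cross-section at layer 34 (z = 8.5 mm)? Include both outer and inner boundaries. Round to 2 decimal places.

At z = 8.5 mm: the r=10.5 cylinder gives a regular 24-gon of circumradius 10.5 (constant along its height) (perimeter = 2·24·10.500·sin(180°/24) = 65.79 mm). Overall, the cross-section is a single solid region. Total boundary length (outer) = 65.79 mm.

65.79 mm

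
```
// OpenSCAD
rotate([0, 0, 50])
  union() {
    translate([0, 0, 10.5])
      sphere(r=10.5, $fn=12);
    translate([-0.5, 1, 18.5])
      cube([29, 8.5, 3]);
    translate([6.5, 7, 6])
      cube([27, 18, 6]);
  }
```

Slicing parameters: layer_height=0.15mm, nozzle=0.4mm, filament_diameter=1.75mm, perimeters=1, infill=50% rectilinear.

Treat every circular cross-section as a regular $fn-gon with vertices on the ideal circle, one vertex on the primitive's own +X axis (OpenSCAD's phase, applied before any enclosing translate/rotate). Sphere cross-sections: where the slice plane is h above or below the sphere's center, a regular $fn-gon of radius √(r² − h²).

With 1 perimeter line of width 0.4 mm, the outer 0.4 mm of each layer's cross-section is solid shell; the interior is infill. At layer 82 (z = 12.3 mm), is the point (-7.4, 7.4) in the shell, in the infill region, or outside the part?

At z = 12.3 mm: the sphere: section is a regular 12-gon, circumradius = √(r²−h²) = √(10.5²−1.8²) = 10.345; the cube at (-0.5, 1) is absent (z outside [18.5, 21.5]); the cube at (6.5, 7) is not intersected at this z (z outside [6, 12]); Combining (union): only the r=10.5 sphere is present, so the union is just that shape — 1 connected region; (rotated 50° about Z; rotation is an isometry so areas/perimeters/island counts are preserved). Overall, the cross-section is a single solid region. Undo the 50° rotation: the query point maps to (0.912, 10.425) in the un-rotated model frame. The nearest boundary edge runs (5.17, 8.96)→(0.00, 10.34); distance from the point to it = 0.31 mm. The point is not inside any of the regions above, so it lies outside the cross-section (0.31 mm from the nearest boundary).

outside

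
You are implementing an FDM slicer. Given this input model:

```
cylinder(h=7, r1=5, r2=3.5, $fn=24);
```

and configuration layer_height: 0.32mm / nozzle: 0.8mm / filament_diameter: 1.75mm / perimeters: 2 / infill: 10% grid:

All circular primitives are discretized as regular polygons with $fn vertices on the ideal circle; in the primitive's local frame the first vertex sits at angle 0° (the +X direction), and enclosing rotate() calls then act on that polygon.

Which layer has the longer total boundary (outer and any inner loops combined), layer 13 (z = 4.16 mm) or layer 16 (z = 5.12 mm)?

Layer 13 (z = 4.16): the cone contributes a regular 24-gon of circumradius 4.109 (interpolated between r1=5 and r2=3.5 at t=0.594) (perimeter = 2·24·4.109·sin(180°/24) = 25.74 mm). So its perimeter = 25.74 mm. Layer 16 (z = 5.12): the cone contributes a regular 24-gon of circumradius 3.903 (interpolated between r1=5 and r2=3.5 at t=0.731) (perimeter = 2·24·3.903·sin(180°/24) = 24.45 mm). So its perimeter = 24.45 mm. Layer 13 is larger (25.74 vs 24.45 mm).

layer 13 (z = 4.16 mm)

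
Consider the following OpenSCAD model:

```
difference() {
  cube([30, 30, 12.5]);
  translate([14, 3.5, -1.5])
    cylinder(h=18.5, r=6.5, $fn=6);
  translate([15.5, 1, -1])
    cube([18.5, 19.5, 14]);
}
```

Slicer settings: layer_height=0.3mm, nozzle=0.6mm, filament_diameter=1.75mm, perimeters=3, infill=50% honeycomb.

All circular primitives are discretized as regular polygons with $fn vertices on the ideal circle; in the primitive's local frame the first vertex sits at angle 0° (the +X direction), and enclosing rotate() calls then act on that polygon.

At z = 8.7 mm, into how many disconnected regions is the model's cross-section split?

At z = 8.7 mm: the cube is present — its section is the full 30×30 rectangle; the cylinder at (14, 3.5): section is a regular 6-gon, circumradius r=6.5; the cube at (15.5, 1) is present — its section is the full 18.5×19.5 rectangle; Taking the first minus the rest: starting from the 30×30 cube, the r=6.5 cylinder at (14, 3.5) partially overlaps it — only the 93.31 mm² overlap (of its 109.77 mm²) is removed, clipping the outline; the 18.5×19.5 cube at (15.5, 1) partially overlaps it — only the 253.06 mm² overlap (of its 360.75 mm²) is removed, clipping the outline — 2 connected regions. The result has 2 disconnected regions.

2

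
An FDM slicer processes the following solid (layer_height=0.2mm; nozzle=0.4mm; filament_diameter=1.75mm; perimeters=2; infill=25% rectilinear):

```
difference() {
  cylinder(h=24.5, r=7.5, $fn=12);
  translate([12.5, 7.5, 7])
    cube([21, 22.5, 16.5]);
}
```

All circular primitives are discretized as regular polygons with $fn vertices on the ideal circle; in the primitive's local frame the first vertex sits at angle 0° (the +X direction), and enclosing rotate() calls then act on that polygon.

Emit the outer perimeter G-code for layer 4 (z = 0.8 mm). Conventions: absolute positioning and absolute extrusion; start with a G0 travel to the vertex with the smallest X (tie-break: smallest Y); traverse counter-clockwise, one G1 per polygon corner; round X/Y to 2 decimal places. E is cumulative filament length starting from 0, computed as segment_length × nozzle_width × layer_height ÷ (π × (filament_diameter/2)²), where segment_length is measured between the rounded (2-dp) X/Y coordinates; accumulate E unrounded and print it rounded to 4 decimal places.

At z = 0.8 mm: the cylinder: section is a regular 12-gon, circumradius r=7.5; the cube at (12.5, 7.5) is not intersected at this z (z outside [7, 23.5]); Subtracting the remaining from the first: none of the subtracted shapes is present at this height, so the r=7.5 cylinder is unchanged — 1 connected region. The outline is a single polygon with 12 vertices. Extrusion per mm of travel: 0.4 × 0.2 / (π × 0.875²) = 0.033260. Accumulating E over each segment gives final E = 1.5501.

G0 X-7.50 Y0.00 Z0.80
G1 X-6.50 Y-3.75 E0.1291
G1 X-3.75 Y-6.50 E0.2584
G1 X0.00 Y-7.50 E0.3875
G1 X3.75 Y-6.50 E0.5166
G1 X6.50 Y-3.75 E0.6460
G1 X7.50 Y0.00 E0.7750
G1 X6.50 Y3.75 E0.9041
G1 X3.75 Y6.50 E1.0335
G1 X0.00 Y7.50 E1.1626
G1 X-3.75 Y6.50 E1.2916
G1 X-6.50 Y3.75 E1.4210
G1 X-7.50 Y0.00 E1.5501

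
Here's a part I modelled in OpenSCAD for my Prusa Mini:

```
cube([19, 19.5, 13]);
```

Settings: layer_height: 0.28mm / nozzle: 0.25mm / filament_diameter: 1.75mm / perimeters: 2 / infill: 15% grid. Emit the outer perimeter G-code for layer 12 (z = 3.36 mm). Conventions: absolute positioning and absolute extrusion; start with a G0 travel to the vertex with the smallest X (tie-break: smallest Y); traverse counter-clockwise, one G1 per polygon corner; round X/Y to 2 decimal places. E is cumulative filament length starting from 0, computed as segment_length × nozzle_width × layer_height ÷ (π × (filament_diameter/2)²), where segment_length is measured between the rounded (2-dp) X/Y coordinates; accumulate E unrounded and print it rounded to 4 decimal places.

G0 X0.00 Y0.00 Z3.36
G1 X19.00 Y0.00 E0.5529
G1 X19.00 Y19.50 E1.1205
G1 X0.00 Y19.50 E1.6734
G1 X0.00 Y0.00 E2.2409

At z = 3.36 mm: the 19×19.5 cube contributes its full rectangle. The outline is a single polygon with 4 vertices. Extrusion per mm of travel: 0.25 × 0.28 / (π × 0.875²) = 0.029103. Accumulating E over each segment gives final E = 2.2409.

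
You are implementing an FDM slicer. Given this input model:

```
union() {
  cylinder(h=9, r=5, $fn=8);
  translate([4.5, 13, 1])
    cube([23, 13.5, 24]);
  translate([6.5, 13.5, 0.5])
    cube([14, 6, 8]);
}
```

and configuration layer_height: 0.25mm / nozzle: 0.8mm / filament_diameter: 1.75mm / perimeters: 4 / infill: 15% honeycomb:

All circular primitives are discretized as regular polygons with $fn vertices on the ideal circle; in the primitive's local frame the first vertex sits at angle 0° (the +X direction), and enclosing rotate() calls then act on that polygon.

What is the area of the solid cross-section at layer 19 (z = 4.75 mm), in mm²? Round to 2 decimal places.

At z = 4.75 mm: the r=5 cylinder gives a regular 8-gon of circumradius 5 (constant along its height) (area = (8/2)·5.000²·sin(360°/8) = 70.71 mm²); the cube at (4.5, 13) (footprint 23×13.5) is included at this height (area 310.50 mm²); the cube at (6.5, 13.5) is present — its section is the full 14×6 rectangle (area 84.00 mm²); Merging all regions: the regions partially overlap — summed areas 465.21 mm² minus the doubly-counted overlap 84.00 mm² gives 381.21 mm² — area = 381.21 mm². Overall, the cross-section has 2 separate islands. Net area = 381.21 mm².

381.21 mm²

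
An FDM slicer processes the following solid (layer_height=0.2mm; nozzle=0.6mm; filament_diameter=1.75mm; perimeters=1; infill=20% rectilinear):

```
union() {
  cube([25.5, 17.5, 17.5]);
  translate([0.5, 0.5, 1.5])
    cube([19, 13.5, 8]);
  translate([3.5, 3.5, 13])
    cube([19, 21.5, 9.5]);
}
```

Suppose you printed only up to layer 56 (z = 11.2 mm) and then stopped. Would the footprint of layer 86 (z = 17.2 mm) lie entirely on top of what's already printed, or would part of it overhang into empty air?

Compare the two slices. At z = 11.2: the cube is present — its section is the full 25.5×17.5 rectangle (area 446.25 mm²); the cube at (0.5, 0.5) is not intersected at this z (z outside [1.5, 9.5]); the cube at (3.5, 3.5) is not intersected at this z (z outside [13, 22.5]); Merging all regions: only the 25.5×17.5 cube is present, so the union is just that shape — area = 446.25 mm². At z = 17.2: the 25.5×17.5 cube contributes its full rectangle (area 446.25 mm²); the cube at (0.5, 0.5) does not reach this height (z outside [1.5, 9.5]); the 19×21.5 cube at (3.5, 3.5) contributes its full rectangle (area 408.50 mm²); Taking the union: the regions partially overlap — summed areas 854.75 mm² minus the doubly-counted overlap 266.00 mm² gives 588.75 mm² — area = 588.75 mm². Checking containment: at z = 17.2 the cross-section extends beyond the z = 11.2 cross-section by about 142.50 mm².

part overhangs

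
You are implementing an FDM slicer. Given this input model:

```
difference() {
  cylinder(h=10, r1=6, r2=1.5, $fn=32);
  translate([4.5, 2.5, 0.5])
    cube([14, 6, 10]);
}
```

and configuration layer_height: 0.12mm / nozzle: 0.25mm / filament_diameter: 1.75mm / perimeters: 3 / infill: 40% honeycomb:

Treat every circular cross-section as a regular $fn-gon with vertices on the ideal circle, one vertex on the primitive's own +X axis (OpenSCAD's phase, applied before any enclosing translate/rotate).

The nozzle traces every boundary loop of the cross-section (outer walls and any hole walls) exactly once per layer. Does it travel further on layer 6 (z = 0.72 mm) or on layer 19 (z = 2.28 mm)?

Layer 6 (z = 0.72): the cone contributes a regular 32-gon of circumradius 5.676 (interpolated between r1=6 and r2=1.5 at t=0.072) (perimeter = 2·32·5.676·sin(180°/32) = 35.61 mm); the cube at (4.5, 2.5) (footprint 14×6) is included at this height (perimeter 40.00 mm); After the difference (first − rest): starting from the cone, the 14×6 cube at (4.5, 2.5) partially overlaps it — only the 0.29 mm² overlap (of its 84.00 mm²) is removed, clipping the outline — boundary = 36.01 mm. So its perimeter = 36.01 mm. Layer 19 (z = 2.28): the cone contributes a regular 32-gon of circumradius 4.974 (interpolated between r1=6 and r2=1.5 at t=0.228) (perimeter = 2·32·4.974·sin(180°/32) = 31.20 mm); the 14×6 cube at (4.5, 2.5) contributes its full rectangle (perimeter 40.00 mm); Subtracting the remaining from the first: starting from the cone, the 14×6 cube at (4.5, 2.5) misses the remaining region (no effect) — boundary = 31.20 mm. So its perimeter = 31.20 mm. Layer 6 is larger (36.01 vs 31.20 mm).

layer 6 (z = 0.72 mm)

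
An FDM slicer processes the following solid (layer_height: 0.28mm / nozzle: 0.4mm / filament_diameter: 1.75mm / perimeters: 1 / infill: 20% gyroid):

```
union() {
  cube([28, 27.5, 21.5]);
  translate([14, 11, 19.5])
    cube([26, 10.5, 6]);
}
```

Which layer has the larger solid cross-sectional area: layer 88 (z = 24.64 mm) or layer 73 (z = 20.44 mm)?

layer 73 (z = 20.44 mm)

Layer 88 (z = 24.64): the cube does not reach this height (z outside [0, 21.5]); the 26×10.5 cube at (14, 11) contributes its full rectangle (area 273.00 mm²); Combining (union): only the 26×10.5 cube at (14, 11) is present, so the union is just that shape — area = 273.00 mm². So its area = 273.00 mm². Layer 73 (z = 20.44): the cube (footprint 28×27.5) is included at this height (area 770.00 mm²); the 26×10.5 cube at (14, 11) contributes its full rectangle (area 273.00 mm²); Merging all regions: the regions partially overlap — summed areas 1043.00 mm² minus the doubly-counted overlap 147.00 mm² gives 896.00 mm² — area = 896.00 mm². So its area = 896.00 mm². Layer 73 is larger (896.00 vs 273.00 mm²).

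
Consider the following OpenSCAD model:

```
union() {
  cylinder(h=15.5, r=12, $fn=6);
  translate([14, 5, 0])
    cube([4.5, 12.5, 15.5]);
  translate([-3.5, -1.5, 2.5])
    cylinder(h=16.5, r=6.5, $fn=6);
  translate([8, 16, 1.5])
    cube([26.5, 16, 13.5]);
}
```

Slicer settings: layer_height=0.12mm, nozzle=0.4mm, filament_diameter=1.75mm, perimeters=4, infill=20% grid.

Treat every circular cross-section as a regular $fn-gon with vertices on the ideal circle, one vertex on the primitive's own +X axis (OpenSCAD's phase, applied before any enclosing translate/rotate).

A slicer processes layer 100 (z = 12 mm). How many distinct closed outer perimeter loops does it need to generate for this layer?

At z = 12 mm: the r=12 cylinder contributes a regular 6-gon of circumradius 12; the 4.5×12.5 cube at (14, 5) contributes its full rectangle; the cylinder at (-3.5, -1.5): section is a regular 6-gon, circumradius r=6.5; the 26.5×16 cube at (8, 16) contributes its full rectangle; Merging all regions: the regions partially overlap (shared area 116.52 mm²), so overlapping operands fuse into one piece — 2 connected regions. The result has 2 disconnected regions.

2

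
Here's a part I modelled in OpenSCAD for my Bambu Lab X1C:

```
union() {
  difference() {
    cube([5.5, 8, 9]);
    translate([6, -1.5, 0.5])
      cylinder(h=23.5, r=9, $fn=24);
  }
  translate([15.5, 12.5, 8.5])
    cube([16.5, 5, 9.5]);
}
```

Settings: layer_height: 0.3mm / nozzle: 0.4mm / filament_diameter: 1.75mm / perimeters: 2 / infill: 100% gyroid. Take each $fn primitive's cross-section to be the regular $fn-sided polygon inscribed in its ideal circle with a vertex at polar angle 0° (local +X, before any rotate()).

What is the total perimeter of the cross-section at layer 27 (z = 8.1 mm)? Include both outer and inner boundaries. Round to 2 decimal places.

15.01 mm

At z = 8.1 mm: the cube (footprint 5.5×8) is included at this height (perimeter 27.00 mm); the r=9 cylinder at (6, -1.5) gives a regular 24-gon of circumradius 9 (constant along its height) (perimeter = 2·24·9.000·sin(180°/24) = 56.39 mm); Taking the first minus the rest: starting from the 5.5×8 cube, the r=9 cylinder at (6, -1.5) partially overlaps it — only the 36.60 mm² overlap (of its 251.57 mm²) is removed, clipping the outline — boundary = 15.01 mm; the cube at (15.5, 12.5) is not intersected at this z (z outside [8.5, 18]); Merging all regions: only that combined region is present, so the union is just that shape — boundary = 15.01 mm. Overall, the cross-section is a single solid region. Total boundary length (outer) = 15.01 mm.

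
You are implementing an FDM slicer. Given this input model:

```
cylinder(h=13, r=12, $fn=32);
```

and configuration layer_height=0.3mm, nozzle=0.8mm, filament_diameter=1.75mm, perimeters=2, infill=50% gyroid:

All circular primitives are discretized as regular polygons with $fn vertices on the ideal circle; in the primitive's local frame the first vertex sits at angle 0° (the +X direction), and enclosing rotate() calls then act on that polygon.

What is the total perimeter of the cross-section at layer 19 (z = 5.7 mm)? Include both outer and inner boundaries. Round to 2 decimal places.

At z = 5.7 mm: the cylinder: section is a regular 32-gon, circumradius r=12 (perimeter = 2·32·12.000·sin(180°/32) = 75.28 mm). Overall, the cross-section is a single solid region. Total boundary length (outer) = 75.28 mm.

75.28 mm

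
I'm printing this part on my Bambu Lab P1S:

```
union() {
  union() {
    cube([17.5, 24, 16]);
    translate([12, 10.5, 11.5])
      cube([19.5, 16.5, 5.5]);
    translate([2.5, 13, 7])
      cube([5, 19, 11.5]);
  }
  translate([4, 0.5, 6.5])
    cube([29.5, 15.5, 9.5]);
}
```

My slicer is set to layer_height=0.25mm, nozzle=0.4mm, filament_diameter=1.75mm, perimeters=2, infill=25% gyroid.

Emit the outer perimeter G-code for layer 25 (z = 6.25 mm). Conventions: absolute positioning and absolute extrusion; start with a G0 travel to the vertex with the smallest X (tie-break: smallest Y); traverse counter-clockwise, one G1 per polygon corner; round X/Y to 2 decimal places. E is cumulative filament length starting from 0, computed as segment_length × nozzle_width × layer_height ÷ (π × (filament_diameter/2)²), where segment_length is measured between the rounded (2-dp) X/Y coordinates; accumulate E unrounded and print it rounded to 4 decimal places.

G0 X0.00 Y0.00 Z6.25
G1 X17.50 Y0.00 E0.7276
G1 X17.50 Y24.00 E1.7254
G1 X0.00 Y24.00 E2.4529
G1 X0.00 Y0.00 E3.4507

At z = 6.25 mm: the 17.5×24 cube contributes its full rectangle; the cube at (12, 10.5) is absent (z outside [11.5, 17]); the cube at (2.5, 13) does not reach this height (z outside [7, 18.5]); Taking the union: only the 17.5×24 cube is present, so the union is just that shape — 1 connected region; the cube at (4, 0.5) is not intersected at this z (z outside [6.5, 16]); Merging all regions: only that combined region is present, so the union is just that shape — 1 connected region. The outline is a single polygon with 4 vertices. Extrusion per mm of travel: 0.4 × 0.25 / (π × 0.875²) = 0.041575. Accumulating E over each segment gives final E = 3.4507.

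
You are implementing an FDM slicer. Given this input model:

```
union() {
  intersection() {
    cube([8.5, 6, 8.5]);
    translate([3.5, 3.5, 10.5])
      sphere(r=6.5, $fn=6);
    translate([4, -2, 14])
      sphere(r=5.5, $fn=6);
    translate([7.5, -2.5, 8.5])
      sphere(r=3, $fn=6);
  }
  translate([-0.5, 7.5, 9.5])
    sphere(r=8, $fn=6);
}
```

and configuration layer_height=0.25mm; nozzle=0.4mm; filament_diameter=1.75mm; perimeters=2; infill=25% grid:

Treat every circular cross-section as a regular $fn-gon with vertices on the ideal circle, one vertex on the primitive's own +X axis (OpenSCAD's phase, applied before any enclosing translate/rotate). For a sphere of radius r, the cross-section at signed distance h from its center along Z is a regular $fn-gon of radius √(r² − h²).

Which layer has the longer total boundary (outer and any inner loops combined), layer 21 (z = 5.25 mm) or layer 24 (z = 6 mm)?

layer 24 (z = 6 mm)

Layer 21 (z = 5.25): the cube is present — its section is the full 8.5×6 rectangle (perimeter 29.00 mm); the sphere at (3.5, 3.5): section is a regular 6-gon, circumradius = √(r²−h²) = √(6.5²−5.25²) = 3.832 (perimeter = 2·6·3.832·sin(180°/6) = 22.99 mm); the sphere at (4, -2) is not intersected at this z (|z−center|=8.750 > r=5.5); the sphere at (7.5, -2.5) is not intersected at this z (|z−center|=3.250 > r=3); After intersecting: at least one operand is absent at this height, so nothing remains; the r=8 sphere at (-0.5, 7.5) contributes a regular 6-gon of circumradius √(8²−4.25²) = 6.778 (perimeter = 2·6·6.778·sin(180°/6) = 40.67 mm); Combining (union): only the r=8 sphere at (-0.5, 7.5) is present, so the union is just that shape — boundary = 40.67 mm. So its perimeter = 40.67 mm. Layer 24 (z = 6): the cube (footprint 8.5×6) is included at this height (perimeter 29.00 mm); the r=6.5 sphere at (3.5, 3.5) contributes a regular 6-gon of circumradius √(6.5²−4.5²) = 4.690 (perimeter = 2·6·4.690·sin(180°/6) = 28.14 mm); the sphere at (4, -2) does not reach this height (|z−center|=8.000 > r=5.5); the r=3 sphere at (7.5, -2.5) slices to a regular 6-gon of circumradius 1.658 (√(r²−h²) with h=2.5 from center) (perimeter = 2·6·1.658·sin(180°/6) = 9.95 mm); Taking the intersection: at least one operand is absent at this height, so nothing remains; the r=8 sphere at (-0.5, 7.5) contributes a regular 6-gon of circumradius √(8²−3.5²) = 7.194 (perimeter = 2·6·7.194·sin(180°/6) = 43.16 mm); Combining (union): only the r=8 sphere at (-0.5, 7.5) is present, so the union is just that shape — boundary = 43.16 mm. So its perimeter = 43.16 mm. Layer 24 is larger (43.16 vs 40.67 mm).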